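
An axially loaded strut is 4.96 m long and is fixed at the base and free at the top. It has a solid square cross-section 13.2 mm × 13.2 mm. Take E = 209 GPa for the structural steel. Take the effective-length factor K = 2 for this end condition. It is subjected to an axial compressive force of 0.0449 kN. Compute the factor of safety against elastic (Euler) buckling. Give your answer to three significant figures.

I = a⁴/12 = 13.2⁴/12 = 2.530×10^3 mm⁴
I = 2.530×10^3 mm⁴ = 2.530×10^-9 m⁴
Effective length L_e = K·L = 2 × 4.96 = 9.920 m
P_cr = π²EI / L_e² = π² × 209×10⁹ × 2.530×10^-9 / 9.920² = 53.03 N
Factor of safety n = P_cr / P = 0.053032 / 0.0449 = 1.18

n ≈ 1.18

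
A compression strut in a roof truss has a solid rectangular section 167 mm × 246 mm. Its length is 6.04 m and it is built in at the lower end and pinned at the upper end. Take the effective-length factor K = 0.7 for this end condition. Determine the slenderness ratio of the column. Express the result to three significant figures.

λ ≈ 87.7

For a rectangle r_min = b/√12 = 167/√12 = 48.21 mm
L_e = K·L = 0.7 × 6.04 m = 4.228 m = 4228.0 mm
λ = L_e / r_min = 4228.0 / 48.21 = 87.7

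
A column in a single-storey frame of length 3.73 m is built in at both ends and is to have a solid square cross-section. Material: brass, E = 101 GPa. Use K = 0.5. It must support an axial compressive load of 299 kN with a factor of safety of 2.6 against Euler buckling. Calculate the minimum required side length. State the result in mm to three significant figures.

Required P_cr = n·P = 2.6 × 299 = 777.4 kN
L_e = K·L = 0.5 × 3.73 = 1.865 m
Required I = P_cr·L_e²/(π²E) = 7.774×10^5 × 1.865² / (π² × 1.01×10^11) = 2.713×10^-6 m⁴
I_req = 2.713×10^6 mm⁴
Solid square: I = a⁴/12  ⇒  a = (12I)^(1/4) = (12×2.713×10^6)^(1/4) = 75.5 mm

a ≈ 75.5 mm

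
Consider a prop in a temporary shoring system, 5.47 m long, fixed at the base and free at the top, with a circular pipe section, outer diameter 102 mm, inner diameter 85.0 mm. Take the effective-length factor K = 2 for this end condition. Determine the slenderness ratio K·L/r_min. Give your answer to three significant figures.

λ ≈ 330

d_o = 102 mm, d_i = 85.0 mm
I = π(d_o⁴ − d_i⁴)/64 = π(102⁴ − 85.00⁴)/64 = 2.751×10^6 mm⁴
A = 2.497×10^3 mm²;  r_min = √(I/A) = √(2.751×10^6/2.497×10^3) = 33.19 mm
L_e = K·L = 2 × 5.47 m = 10.94 m = 10940 mm
λ = L_e / r_min = 10940 / 33.19 = 330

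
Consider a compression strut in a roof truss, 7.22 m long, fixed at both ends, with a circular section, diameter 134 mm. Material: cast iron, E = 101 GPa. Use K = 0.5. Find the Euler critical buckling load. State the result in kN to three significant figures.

P_cr ≈ 1210 kN

I = πd⁴/64 = π×134⁴/64 = 1.583×10^7 mm⁴
I = 1.583×10^7 mm⁴ = 1.583×10^-5 m⁴
Effective length L_e = K·L = 0.5 × 7.22 = 3.610 m
P_cr = π²EI / L_e² = π² × 101×10⁹ × 1.583×10^-5 / 3.610² = 1.211×10^6 N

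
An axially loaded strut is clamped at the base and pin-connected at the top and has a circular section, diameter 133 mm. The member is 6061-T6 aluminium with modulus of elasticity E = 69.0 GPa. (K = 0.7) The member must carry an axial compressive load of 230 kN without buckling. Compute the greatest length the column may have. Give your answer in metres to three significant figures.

L_max ≈ 9.63 m

I = πd⁴/64 = π×133⁴/64 = 1.536×10^7 mm⁴
I = 1.536×10^-5 m⁴
At the buckling limit P_cr = P = 2.300×10^5 N
From P_cr = π²EI/(K·L)²:  L = (1/K)·√(π²EI/P_cr) = (1/0.7)·√(π²×6.90×10^10×1.536×10^-5/2.300×10^5)
L = 9.63 m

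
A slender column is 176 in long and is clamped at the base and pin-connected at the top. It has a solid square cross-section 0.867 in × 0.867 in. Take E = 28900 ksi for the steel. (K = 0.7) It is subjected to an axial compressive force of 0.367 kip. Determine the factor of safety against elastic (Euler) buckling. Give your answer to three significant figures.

I = a⁴/12 = 0.867⁴/12 = 4.709×10^-2 in⁴
Effective length L_e = K·L = 0.7 × 176 = 123.2 in
P_cr = π²EI / L_e² = π² × 28900×10³ × 4.709×10^-2 / 123.2² = 884.9 lb
Factor of safety n = P_cr / P = 0.88485 / 0.367 = 2.41

n ≈ 2.41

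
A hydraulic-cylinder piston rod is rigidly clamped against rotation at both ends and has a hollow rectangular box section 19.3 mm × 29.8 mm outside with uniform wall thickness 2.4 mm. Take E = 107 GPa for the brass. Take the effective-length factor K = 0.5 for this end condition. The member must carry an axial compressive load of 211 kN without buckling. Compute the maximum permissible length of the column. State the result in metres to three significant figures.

Inner dimensions: h_i = 29.8 − 2×2.4 = 25.00 mm, b_i = 19.3 − 2×2.4 = 14.50 mm
Weak-axis I_min = (h_o·b_o³ − h_i·b_i³)/12 with b_o = 19.3, b_i = 14.50 mm (shorter outer/inner sides).
I_min = (29.8×19.3³ − 25.00×14.50³)/12 = 1.150×10^4 mm⁴
I = 1.150×10^-8 m⁴
At the buckling limit P_cr = P = 2.110×10^5 N
From P_cr = π²EI/(K·L)²:  L = (1/K)·√(π²EI/P_cr) = (1/0.5)·√(π²×1.07×10^11×1.150×10^-8/2.110×10^5)
L = 0.480 m

L_max ≈ 0.480 m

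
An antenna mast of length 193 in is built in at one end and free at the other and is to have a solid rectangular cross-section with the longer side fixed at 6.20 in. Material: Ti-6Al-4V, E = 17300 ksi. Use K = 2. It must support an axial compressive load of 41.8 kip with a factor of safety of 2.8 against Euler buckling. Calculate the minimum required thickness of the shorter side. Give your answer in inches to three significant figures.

b ≈ 5.83 in

Required P_cr = n·P = 2.8 × 41.8 = 117.0 kip
L_e = K·L = 2 × 193 = 386.0 in
Required I = P_cr·L_e²/(π²E) = 1.170×10^5 × 386.0² / (π² × 1.73×10^7) = 102.1 in⁴
Rectangle, weak axis: I_min = h·b³/12 with h = 6.20 in fixed  ⇒  b = (12I/h)^(1/3) = 5.83 in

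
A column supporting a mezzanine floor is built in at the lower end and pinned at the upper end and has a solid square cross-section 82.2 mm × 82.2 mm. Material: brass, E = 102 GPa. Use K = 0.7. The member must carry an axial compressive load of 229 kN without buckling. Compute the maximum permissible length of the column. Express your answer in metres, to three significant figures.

I = a⁴/12 = 82.2⁴/12 = 3.805×10^6 mm⁴
I = 3.805×10^-6 m⁴
At the buckling limit P_cr = P = 2.290×10^5 N
From P_cr = π²EI/(K·L)²:  L = (1/K)·√(π²EI/P_cr) = (1/0.7)·√(π²×1.02×10^11×3.805×10^-6/2.290×10^5)
L = 5.84 m

L_max ≈ 5.84 m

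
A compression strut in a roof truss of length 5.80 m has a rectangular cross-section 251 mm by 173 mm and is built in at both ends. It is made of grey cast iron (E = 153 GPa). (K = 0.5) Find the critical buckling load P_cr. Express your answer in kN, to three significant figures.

P_cr ≈ 19400 kN

Buckling occurs about the weak axis: I_min = h·b³/12 with b = 173 mm (the shorter side).
I_min = 251×173³/12 = 1.083×10^8 mm⁴
I = 1.083×10^8 mm⁴ = 1.083×10^-4 m⁴
Effective length L_e = K·L = 0.5 × 5.80 = 2.900 m
P_cr = π²EI / L_e² = π² × 153×10⁹ × 1.083×10^-4 / 2.900² = 1.945×10^7 N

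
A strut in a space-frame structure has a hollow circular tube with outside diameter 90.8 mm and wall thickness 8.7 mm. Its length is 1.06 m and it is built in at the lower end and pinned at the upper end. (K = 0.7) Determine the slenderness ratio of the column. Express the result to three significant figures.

λ ≈ 25.4

Inner diameter d_i = 90.8 − 2×8.7 = 73.40 mm
I = π(d_o⁴ − d_i⁴)/64 = π(90.8⁴ − 73.40⁴)/64 = 1.912×10^6 mm⁴
A = 2.244×10^3 mm²;  r_min = √(I/A) = √(1.912×10^6/2.244×10^3) = 29.19 mm
L_e = K·L = 0.7 × 1.06 m = 0.7420 m = 742.00 mm
λ = L_e / r_min = 742.00 / 29.19 = 25.4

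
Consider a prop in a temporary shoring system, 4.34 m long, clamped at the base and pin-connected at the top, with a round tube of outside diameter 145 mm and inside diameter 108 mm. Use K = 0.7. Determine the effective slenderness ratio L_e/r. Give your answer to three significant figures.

λ ≈ 67.2

d_o = 145 mm, d_i = 108 mm
I = π(d_o⁴ − d_i⁴)/64 = π(145⁴ − 108.0⁴)/64 = 1.502×10^7 mm⁴
A = 7.352×10^3 mm²;  r_min = √(I/A) = √(1.502×10^7/7.352×10^3) = 45.20 mm
L_e = K·L = 0.7 × 4.34 m = 3.038 m = 3038.0 mm
λ = L_e / r_min = 3038.0 / 45.20 = 67.2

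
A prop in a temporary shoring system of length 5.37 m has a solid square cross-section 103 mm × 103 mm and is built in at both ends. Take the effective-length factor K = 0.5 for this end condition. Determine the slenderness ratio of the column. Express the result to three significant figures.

For a square r = a/√12 = 103/√12 = 29.73 mm
L_e = K·L = 0.5 × 5.37 m = 2.685 m = 2685.0 mm
λ = L_e / r_min = 2685.0 / 29.73 = 90.3

λ ≈ 90.3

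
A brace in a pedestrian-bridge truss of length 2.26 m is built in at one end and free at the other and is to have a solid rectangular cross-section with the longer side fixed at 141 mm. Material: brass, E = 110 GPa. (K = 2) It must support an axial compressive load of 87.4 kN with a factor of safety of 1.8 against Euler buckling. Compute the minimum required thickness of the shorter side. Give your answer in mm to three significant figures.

b ≈ 63.2 mm

Required P_cr = n·P = 1.8 × 87.4 = 157.3 kN
L_e = K·L = 2 × 2.26 = 4.520 m
Required I = P_cr·L_e²/(π²E) = 1.573×10^5 × 4.520² / (π² × 1.10×10^11) = 2.961×10^-6 m⁴
I_req = 2.961×10^6 mm⁴
Rectangle, weak axis: I_min = h·b³/12 with h = 141 mm fixed  ⇒  b = (12I/h)^(1/3) = 63.2 mm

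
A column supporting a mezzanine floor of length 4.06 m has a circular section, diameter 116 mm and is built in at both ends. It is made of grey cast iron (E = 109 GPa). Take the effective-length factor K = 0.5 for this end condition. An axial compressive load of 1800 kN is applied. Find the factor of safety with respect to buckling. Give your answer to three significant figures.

I = πd⁴/64 = π×116⁴/64 = 8.888×10^6 mm⁴
I = 8.888×10^6 mm⁴ = 8.888×10^-6 m⁴
Effective length L_e = K·L = 0.5 × 4.06 = 2.030 m
P_cr = π²EI / L_e² = π² × 109×10⁹ × 8.888×10^-6 / 2.030² = 2.320×10^6 N
Factor of safety n = P_cr / P = 2320.3 / 1800 = 1.29

n ≈ 1.29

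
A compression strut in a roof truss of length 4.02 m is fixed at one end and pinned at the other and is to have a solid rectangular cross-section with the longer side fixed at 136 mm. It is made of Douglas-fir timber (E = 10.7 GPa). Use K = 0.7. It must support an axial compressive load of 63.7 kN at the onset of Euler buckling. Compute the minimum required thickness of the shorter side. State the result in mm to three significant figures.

L_e = K·L = 0.7 × 4.02 = 2.814 m
Required I = P_cr·L_e²/(π²E) = 6.370×10^4 × 2.814² / (π² × 1.07×10^10) = 4.776×10^-6 m⁴
I_req = 4.776×10^6 mm⁴
Rectangle, weak axis: I_min = h·b³/12 with h = 136 mm fixed  ⇒  b = (12I/h)^(1/3) = 75.0 mm

b ≈ 75.0 mm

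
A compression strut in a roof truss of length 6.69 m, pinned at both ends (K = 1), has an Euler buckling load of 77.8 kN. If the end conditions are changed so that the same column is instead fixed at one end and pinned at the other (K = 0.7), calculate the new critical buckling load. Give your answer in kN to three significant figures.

P_cr ≈ 159 kN

P_cr ∝ 1/K², so P_cr,new = P_cr,old × (K_old/K_new)² = 77.8 × (1/0.7)²
= 77.8 × 2.041 = 159 kN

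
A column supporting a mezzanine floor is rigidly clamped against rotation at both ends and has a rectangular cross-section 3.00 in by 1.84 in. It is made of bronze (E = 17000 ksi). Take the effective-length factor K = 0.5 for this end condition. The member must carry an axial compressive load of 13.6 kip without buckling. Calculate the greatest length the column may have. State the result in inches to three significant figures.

L_max ≈ 277 in

Buckling occurs about the weak axis: I_min = h·b³/12 with b = 1.84 in (the shorter side).
I_min = 3.00×1.84³/12 = 1.557 in⁴
At the buckling limit P_cr = P = 1.360×10^4 lb
From P_cr = π²EI/(K·L)²:  L = (1/K)·√(π²EI/P_cr) = (1/0.5)·√(π²×1.70×10^7×1.557/1.360×10^4)
L = 277 in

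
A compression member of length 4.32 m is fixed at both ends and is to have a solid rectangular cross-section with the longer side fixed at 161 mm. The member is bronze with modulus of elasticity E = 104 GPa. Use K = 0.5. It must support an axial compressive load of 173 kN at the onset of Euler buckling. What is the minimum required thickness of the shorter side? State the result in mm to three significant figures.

L_e = K·L = 0.5 × 4.32 = 2.160 m
Required I = P_cr·L_e²/(π²E) = 1.730×10^5 × 2.160² / (π² × 1.04×10^11) = 7.864×10^-7 m⁴
I_req = 7.864×10^5 mm⁴
Rectangle, weak axis: I_min = h·b³/12 with h = 161 mm fixed  ⇒  b = (12I/h)^(1/3) = 38.8 mm

b ≈ 38.8 mm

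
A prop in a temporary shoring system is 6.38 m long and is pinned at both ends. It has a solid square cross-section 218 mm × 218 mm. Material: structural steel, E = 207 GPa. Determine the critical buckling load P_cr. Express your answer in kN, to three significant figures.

P_cr ≈ 9450 kN

I = a⁴/12 = 218⁴/12 = 1.882×10^8 mm⁴
I = 1.882×10^8 mm⁴ = 1.882×10^-4 m⁴
Effective length L_e = K·L = 1 × 6.38 = 6.380 m
P_cr = π²EI / L_e² = π² × 207×10⁹ × 1.882×10^-4 / 6.380² = 9.447×10^6 N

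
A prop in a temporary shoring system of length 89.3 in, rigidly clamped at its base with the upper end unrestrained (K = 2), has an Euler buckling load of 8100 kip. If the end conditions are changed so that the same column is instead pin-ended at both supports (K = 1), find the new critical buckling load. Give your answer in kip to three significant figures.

P_cr ≈ 32400 kip

P_cr ∝ 1/K², so P_cr,new = P_cr,old × (K_old/K_new)² = 8100 × (2/1)²
= 8100 × 4.000 = 32400 kip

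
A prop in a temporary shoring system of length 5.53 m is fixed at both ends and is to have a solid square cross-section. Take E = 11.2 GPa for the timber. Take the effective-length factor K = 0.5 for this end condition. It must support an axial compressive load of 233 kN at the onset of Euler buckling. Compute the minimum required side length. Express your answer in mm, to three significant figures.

a ≈ 118 mm

L_e = K·L = 0.5 × 5.53 = 2.765 m
Required I = P_cr·L_e²/(π²E) = 2.330×10^5 × 2.765² / (π² × 1.12×10^10) = 1.611×10^-5 m⁴
I_req = 1.611×10^7 mm⁴
Solid square: I = a⁴/12  ⇒  a = (12I)^(1/4) = (12×1.611×10^7)^(1/4) = 118 mm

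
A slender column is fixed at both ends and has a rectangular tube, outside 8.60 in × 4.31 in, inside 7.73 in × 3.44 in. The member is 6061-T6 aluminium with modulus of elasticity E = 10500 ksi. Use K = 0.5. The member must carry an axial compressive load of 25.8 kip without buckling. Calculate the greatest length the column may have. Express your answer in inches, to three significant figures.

L_max ≈ 708 in

Weak-axis I_min = (h_o·b_o³ − h_i·b_i³)/12 with b_o = 4.31, b_i = 3.440 in (shorter outer/inner sides).
I_min = (8.60×4.31³ − 7.730×3.440³)/12 = 31.16 in⁴
At the buckling limit P_cr = P = 2.580×10^4 lb
From P_cr = π²EI/(K·L)²:  L = (1/K)·√(π²EI/P_cr) = (1/0.5)·√(π²×1.05×10^7×31.16/2.580×10^4)
L = 708 in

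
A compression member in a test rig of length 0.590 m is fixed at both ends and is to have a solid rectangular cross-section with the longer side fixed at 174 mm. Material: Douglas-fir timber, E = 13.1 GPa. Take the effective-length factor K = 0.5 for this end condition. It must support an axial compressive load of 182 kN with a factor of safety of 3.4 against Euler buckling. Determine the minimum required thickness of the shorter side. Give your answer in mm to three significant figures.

Required P_cr = n·P = 3.4 × 182 = 618.8 kN
L_e = K·L = 0.5 × 0.590 = 0.2950 m
Required I = P_cr·L_e²/(π²E) = 6.188×10^5 × 0.2950² / (π² × 1.31×10^10) = 4.165×10^-7 m⁴
I_req = 4.165×10^5 mm⁴
Rectangle, weak axis: I_min = h·b³/12 with h = 174 mm fixed  ⇒  b = (12I/h)^(1/3) = 30.6 mm

b ≈ 30.6 mm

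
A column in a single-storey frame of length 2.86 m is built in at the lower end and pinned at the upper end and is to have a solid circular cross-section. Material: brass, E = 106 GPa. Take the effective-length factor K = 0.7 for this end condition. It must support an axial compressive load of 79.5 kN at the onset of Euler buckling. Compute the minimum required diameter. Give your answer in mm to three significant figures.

L_e = K·L = 0.7 × 2.86 = 2.002 m
Required I = P_cr·L_e²/(π²E) = 7.950×10^4 × 2.002² / (π² × 1.06×10^11) = 3.046×10^-7 m⁴
I_req = 3.046×10^5 mm⁴
Solid circle: I = πd⁴/64  ⇒  d = (64I/π)^(1/4) = (64×3.046×10^5/π)^(1/4) = 49.9 mm

d ≈ 49.9 mm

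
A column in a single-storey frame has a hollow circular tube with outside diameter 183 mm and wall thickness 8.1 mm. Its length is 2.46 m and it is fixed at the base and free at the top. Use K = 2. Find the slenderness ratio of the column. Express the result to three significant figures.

Inner diameter d_i = 183 − 2×8.1 = 166.8 mm
I = π(d_o⁴ − d_i⁴)/64 = π(183⁴ − 166.8⁴)/64 = 1.705×10^7 mm⁴
A = 4.451×10^3 mm²;  r_min = √(I/A) = √(1.705×10^7/4.451×10^3) = 61.90 mm
L_e = K·L = 2 × 2.46 m = 4.920 m = 4920.0 mm
λ = L_e / r_min = 4920.0 / 61.90 = 79.5

λ ≈ 79.5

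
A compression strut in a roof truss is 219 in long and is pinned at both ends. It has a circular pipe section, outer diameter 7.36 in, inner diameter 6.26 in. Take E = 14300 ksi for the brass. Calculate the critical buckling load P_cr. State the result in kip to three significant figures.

P_cr ≈ 202 kip

d_o = 7.36 in, d_i = 6.26 in
I = π(d_o⁴ − d_i⁴)/64 = π(7.36⁴ − 6.260⁴)/64 = 68.66 in⁴
Effective length L_e = K·L = 1 × 219 = 219.0 in
P_cr = π²EI / L_e² = π² × 14300×10³ × 68.66 / 219.0² = 2.020×10^5 lb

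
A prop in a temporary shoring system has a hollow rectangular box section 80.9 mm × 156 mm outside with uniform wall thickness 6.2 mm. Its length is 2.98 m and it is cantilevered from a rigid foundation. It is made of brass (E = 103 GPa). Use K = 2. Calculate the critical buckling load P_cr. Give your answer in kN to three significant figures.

P_cr ≈ 86.9 kN

Inner dimensions: h_i = 156 − 2×6.2 = 143.6 mm, b_i = 80.9 − 2×6.2 = 68.50 mm
Weak-axis I_min = (h_o·b_o³ − h_i·b_i³)/12 with b_o = 80.9, b_i = 68.50 mm (shorter outer/inner sides).
I_min = (156×80.9³ − 143.6×68.50³)/12 = 3.037×10^6 mm⁴
I = 3.037×10^6 mm⁴ = 3.037×10^-6 m⁴
Effective length L_e = K·L = 2 × 2.98 = 5.960 m
P_cr = π²EI / L_e² = π² × 103×10⁹ × 3.037×10^-6 / 5.960² = 8.691×10^4 N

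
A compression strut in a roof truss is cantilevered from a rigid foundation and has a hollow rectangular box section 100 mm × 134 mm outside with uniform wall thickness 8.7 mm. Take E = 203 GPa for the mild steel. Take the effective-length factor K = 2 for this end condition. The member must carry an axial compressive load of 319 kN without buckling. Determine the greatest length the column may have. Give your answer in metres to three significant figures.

Inner dimensions: h_i = 134 − 2×8.7 = 116.6 mm, b_i = 100 − 2×8.7 = 82.60 mm
Weak-axis I_min = (h_o·b_o³ − h_i·b_i³)/12 with b_o = 100, b_i = 82.60 mm (shorter outer/inner sides).
I_min = (134×100³ − 116.6×82.60³)/12 = 5.691×10^6 mm⁴
I = 5.691×10^-6 m⁴
At the buckling limit P_cr = P = 3.190×10^5 N
From P_cr = π²EI/(K·L)²:  L = (1/K)·√(π²EI/P_cr) = (1/2)·√(π²×2.03×10^11×5.691×10^-6/3.190×10^5)
L = 2.99 m

L_max ≈ 2.99 m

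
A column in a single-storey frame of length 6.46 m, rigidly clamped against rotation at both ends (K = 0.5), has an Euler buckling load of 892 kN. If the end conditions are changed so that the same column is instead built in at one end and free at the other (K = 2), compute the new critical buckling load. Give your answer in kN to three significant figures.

P_cr ≈ 55.8 kN

P_cr ∝ 1/K², so P_cr,new = P_cr,old × (K_old/K_new)² = 892 × (0.5/2)²
= 892 × 0.06250 = 55.8 kN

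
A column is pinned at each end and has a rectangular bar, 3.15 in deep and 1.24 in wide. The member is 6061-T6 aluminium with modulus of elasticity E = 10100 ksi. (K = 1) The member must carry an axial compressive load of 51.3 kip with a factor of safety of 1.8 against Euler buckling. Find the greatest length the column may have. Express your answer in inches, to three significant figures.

Buckling occurs about the weak axis: I_min = h·b³/12 with b = 1.24 in (the shorter side).
I_min = 3.15×1.24³/12 = 0.5005 in⁴
Required critical load P_cr = n·P = 1.8 × 51.3 = 92.34 kip = 9.234×10^4 lb
From P_cr = π²EI/(K·L)²:  L = (1/K)·√(π²EI/P_cr) = (1/1)·√(π²×1.01×10^7×0.5005/9.234×10^4)
L = 23.2 in

L_max ≈ 23.2 in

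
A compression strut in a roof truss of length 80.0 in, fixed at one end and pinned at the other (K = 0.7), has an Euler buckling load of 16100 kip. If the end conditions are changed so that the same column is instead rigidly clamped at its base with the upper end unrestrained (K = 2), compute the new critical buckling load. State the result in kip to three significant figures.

P_cr ≈ 1970 kip

P_cr ∝ 1/K², so P_cr,new = P_cr,old × (K_old/K_new)² = 16100 × (0.7/2)²
= 16100 × 0.1225 = 1970 kip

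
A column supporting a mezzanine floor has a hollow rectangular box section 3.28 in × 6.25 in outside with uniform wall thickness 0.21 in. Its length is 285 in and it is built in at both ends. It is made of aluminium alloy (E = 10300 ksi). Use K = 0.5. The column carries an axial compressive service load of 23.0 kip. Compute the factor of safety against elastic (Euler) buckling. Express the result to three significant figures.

n ≈ 1.53

Inner dimensions: h_i = 6.25 − 2×0.21 = 5.830 in, b_i = 3.28 − 2×0.21 = 2.860 in
Weak-axis I_min = (h_o·b_o³ − h_i·b_i³)/12 with b_o = 3.28, b_i = 2.860 in (shorter outer/inner sides).
I_min = (6.25×3.28³ − 5.830×2.860³)/12 = 7.014 in⁴
Effective length L_e = K·L = 0.5 × 285 = 142.5 in
P_cr = π²EI / L_e² = π² × 10300×10³ × 7.014 / 142.5² = 3.511×10^4 lb
Factor of safety n = P_cr / P = 35.111 / 23.0 = 1.53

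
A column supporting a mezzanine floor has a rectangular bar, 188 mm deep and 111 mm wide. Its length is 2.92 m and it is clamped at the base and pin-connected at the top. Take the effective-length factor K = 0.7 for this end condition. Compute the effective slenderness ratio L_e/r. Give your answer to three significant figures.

λ ≈ 63.8

For a rectangle r_min = b/√12 = 111/√12 = 32.04 mm
L_e = K·L = 0.7 × 2.92 m = 2.044 m = 2044.0 mm
λ = L_e / r_min = 2044.0 / 32.04 = 63.8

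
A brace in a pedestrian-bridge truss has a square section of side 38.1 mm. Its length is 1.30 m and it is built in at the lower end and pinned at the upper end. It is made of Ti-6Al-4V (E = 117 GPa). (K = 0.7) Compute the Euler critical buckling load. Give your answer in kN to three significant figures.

P_cr ≈ 245 kN

I = a⁴/12 = 38.1⁴/12 = 1.756×10^5 mm⁴
I = 1.756×10^5 mm⁴ = 1.756×10^-7 m⁴
Effective length L_e = K·L = 0.7 × 1.30 = 0.9100 m
P_cr = π²EI / L_e² = π² × 117×10⁹ × 1.756×10^-7 / 0.9100² = 2.449×10^5 N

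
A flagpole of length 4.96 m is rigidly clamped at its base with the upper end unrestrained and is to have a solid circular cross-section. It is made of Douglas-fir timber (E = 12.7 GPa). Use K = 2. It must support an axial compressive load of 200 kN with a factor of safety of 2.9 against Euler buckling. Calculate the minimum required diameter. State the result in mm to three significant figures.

d ≈ 310 mm

Required P_cr = n·P = 2.9 × 200 = 580.0 kN
L_e = K·L = 2 × 4.96 = 9.920 m
Required I = P_cr·L_e²/(π²E) = 5.800×10^5 × 9.920² / (π² × 1.27×10^10) = 4.554×10^-4 m⁴
I_req = 4.554×10^8 mm⁴
Solid circle: I = πd⁴/64  ⇒  d = (64I/π)^(1/4) = (64×4.554×10^8/π)^(1/4) = 310 mm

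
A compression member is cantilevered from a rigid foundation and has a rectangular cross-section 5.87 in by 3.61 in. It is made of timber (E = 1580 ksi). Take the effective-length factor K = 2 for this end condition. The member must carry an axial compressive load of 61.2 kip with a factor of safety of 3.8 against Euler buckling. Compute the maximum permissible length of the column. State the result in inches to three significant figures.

Buckling occurs about the weak axis: I_min = h·b³/12 with b = 3.61 in (the shorter side).
I_min = 5.87×3.61³/12 = 23.01 in⁴
Required critical load P_cr = n·P = 3.8 × 61.2 = 232.6 kip = 2.326×10^5 lb
From P_cr = π²EI/(K·L)²:  L = (1/K)·√(π²EI/P_cr) = (1/2)·√(π²×1.58×10^6×23.01/2.326×10^5)
L = 19.6 in

L_max ≈ 19.6 in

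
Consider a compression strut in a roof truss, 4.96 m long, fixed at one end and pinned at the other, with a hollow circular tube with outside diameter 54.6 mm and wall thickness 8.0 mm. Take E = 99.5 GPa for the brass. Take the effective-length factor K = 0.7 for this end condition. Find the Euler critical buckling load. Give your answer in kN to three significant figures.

Inner diameter d_i = 54.6 − 2×8.0 = 38.60 mm
I = π(d_o⁴ − d_i⁴)/64 = π(54.6⁴ − 38.60⁴)/64 = 3.273×10^5 mm⁴
I = 3.273×10^5 mm⁴ = 3.273×10^-7 m⁴
Effective length L_e = K·L = 0.7 × 4.96 = 3.472 m
P_cr = π²EI / L_e² = π² × 99.5×10⁹ × 3.273×10^-7 / 3.472² = 2.666×10^4 N

P_cr ≈ 26.7 kN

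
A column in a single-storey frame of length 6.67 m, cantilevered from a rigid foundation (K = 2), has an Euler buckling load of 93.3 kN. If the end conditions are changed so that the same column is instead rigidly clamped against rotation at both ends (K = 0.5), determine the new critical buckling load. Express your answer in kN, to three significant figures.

P_cr ∝ 1/K², so P_cr,new = P_cr,old × (K_old/K_new)² = 93.3 × (2/0.5)²
= 93.3 × 16.00 = 1490 kN

P_cr ≈ 1490 kN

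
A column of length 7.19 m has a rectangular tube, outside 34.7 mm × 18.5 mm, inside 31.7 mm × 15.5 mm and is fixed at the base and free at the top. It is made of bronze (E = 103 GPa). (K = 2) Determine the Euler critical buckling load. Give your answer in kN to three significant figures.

P_cr ≈ 0.0416 kN

Weak-axis I_min = (h_o·b_o³ − h_i·b_i³)/12 with b_o = 18.5, b_i = 15.50 mm (shorter outer/inner sides).
I_min = (34.7×18.5³ − 31.70×15.50³)/12 = 8.472×10^3 mm⁴
I = 8.472×10^3 mm⁴ = 8.472×10^-9 m⁴
Effective length L_e = K·L = 2 × 7.19 = 14.38 m
P_cr = π²EI / L_e² = π² × 103×10⁹ × 8.472×10^-9 / 14.38² = 41.65 N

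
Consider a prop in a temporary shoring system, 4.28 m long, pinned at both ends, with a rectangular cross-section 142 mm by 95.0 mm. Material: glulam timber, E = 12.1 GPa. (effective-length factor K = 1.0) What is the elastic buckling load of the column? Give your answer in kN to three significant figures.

P_cr ≈ 66.1 kN

Buckling occurs about the weak axis: I_min = h·b³/12 with b = 95.0 mm (the shorter side).
I_min = 142×95.0³/12 = 1.015×10^7 mm⁴
I = 1.015×10^7 mm⁴ = 1.015×10^-5 m⁴
Effective length L_e = K·L = 1 × 4.28 = 4.280 m
P_cr = π²EI / L_e² = π² × 12.1×10⁹ × 1.015×10^-5 / 4.280² = 6.614×10^4 N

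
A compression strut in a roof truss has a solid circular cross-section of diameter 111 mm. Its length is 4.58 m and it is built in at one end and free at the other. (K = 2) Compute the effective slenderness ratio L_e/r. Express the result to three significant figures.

λ ≈ 330

I = πd⁴/64 = π×111⁴/64 = 7.452×10^6 mm⁴
A = 9.677×10^3 mm²;  r_min = √(I/A) = √(7.452×10^6/9.677×10^3) = 27.75 mm
L_e = K·L = 2 × 4.58 m = 9.160 m = 9160.0 mm
λ = L_e / r_min = 9160.0 / 27.75 = 330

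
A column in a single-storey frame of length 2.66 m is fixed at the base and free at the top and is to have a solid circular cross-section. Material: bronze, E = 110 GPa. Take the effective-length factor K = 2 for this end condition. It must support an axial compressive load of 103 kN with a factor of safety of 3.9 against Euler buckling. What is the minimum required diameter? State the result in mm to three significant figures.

Required P_cr = n·P = 3.9 × 103 = 401.7 kN
L_e = K·L = 2 × 2.66 = 5.320 m
Required I = P_cr·L_e²/(π²E) = 4.017×10^5 × 5.320² / (π² × 1.10×10^11) = 1.047×10^-5 m⁴
I_req = 1.047×10^7 mm⁴
Solid circle: I = πd⁴/64  ⇒  d = (64I/π)^(1/4) = (64×1.047×10^7/π)^(1/4) = 121 mm

d ≈ 121 mm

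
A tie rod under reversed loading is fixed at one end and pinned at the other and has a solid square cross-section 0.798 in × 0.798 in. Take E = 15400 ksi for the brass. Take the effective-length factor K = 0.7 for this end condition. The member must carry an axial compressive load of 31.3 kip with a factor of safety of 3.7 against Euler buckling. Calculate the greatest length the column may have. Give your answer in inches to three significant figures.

L_max ≈ 9.51 in

I = a⁴/12 = 0.798⁴/12 = 3.379×10^-2 in⁴
Required critical load P_cr = n·P = 3.7 × 31.3 = 115.8 kip = 1.158×10^5 lb
From P_cr = π²EI/(K·L)²:  L = (1/K)·√(π²EI/P_cr) = (1/0.7)·√(π²×1.54×10^7×3.379×10^-2/1.158×10^5)
L = 9.51 in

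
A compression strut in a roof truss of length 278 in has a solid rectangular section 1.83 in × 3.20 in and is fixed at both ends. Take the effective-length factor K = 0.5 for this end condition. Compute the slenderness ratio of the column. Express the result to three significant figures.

For a rectangle r_min = b/√12 = 1.83/√12 = 0.5283 in
L_e = K·L = 0.5 × 278 = 139.0 in
λ = L_e / r_min = 139.00 / 0.5283 = 263

λ ≈ 263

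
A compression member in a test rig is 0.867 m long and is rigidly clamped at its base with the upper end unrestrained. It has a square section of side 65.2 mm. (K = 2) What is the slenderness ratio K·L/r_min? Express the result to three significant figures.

For a square r = a/√12 = 65.2/√12 = 18.82 mm
L_e = K·L = 2 × 0.867 m = 1.734 m = 1734.0 mm
λ = L_e / r_min = 1734.0 / 18.82 = 92.1

λ ≈ 92.1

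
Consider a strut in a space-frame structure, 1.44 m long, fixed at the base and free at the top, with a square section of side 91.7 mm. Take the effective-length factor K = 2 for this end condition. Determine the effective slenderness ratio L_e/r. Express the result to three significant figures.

λ ≈ 109

I = a⁴/12 = 91.7⁴/12 = 5.892×10^6 mm⁴
A = 8.409×10^3 mm²;  r_min = √(I/A) = √(5.892×10^6/8.409×10^3) = 26.47 mm
L_e = K·L = 2 × 1.44 m = 2.880 m = 2880.0 mm
λ = L_e / r_min = 2880.0 / 26.47 = 109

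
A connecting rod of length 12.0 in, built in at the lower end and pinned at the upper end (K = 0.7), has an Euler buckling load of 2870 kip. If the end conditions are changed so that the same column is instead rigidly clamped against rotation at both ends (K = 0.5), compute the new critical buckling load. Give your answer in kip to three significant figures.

P_cr ∝ 1/K², so P_cr,new = P_cr,old × (K_old/K_new)² = 2870 × (0.7/0.5)²
= 2870 × 1.960 = 5630 kip

P_cr ≈ 5630 kip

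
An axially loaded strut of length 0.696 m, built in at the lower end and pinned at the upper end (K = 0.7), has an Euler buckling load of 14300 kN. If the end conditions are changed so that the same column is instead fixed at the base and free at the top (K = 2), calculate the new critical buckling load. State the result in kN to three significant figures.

P_cr ∝ 1/K², so P_cr,new = P_cr,old × (K_old/K_new)² = 14300 × (0.7/2)²
= 14300 × 0.1225 = 1750 kN

P_cr ≈ 1750 kN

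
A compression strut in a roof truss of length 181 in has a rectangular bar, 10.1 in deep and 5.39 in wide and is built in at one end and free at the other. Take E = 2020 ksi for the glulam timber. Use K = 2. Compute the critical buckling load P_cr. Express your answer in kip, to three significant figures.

P_cr ≈ 20.1 kip

Buckling occurs about the weak axis: I_min = h·b³/12 with b = 5.39 in (the shorter side).
I_min = 10.1×5.39³/12 = 131.8 in⁴
Effective length L_e = K·L = 2 × 181 = 362.0 in
P_cr = π²EI / L_e² = π² × 2020×10³ × 131.8 / 362.0² = 2.005×10^4 lb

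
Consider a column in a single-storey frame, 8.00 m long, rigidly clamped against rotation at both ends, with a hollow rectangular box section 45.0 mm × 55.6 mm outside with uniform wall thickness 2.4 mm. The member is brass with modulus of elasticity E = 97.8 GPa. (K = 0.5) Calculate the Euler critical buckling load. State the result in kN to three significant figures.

P_cr ≈ 8.88 kN

Inner dimensions: h_i = 55.6 − 2×2.4 = 50.80 mm, b_i = 45.0 − 2×2.4 = 40.20 mm
Weak-axis I_min = (h_o·b_o³ − h_i·b_i³)/12 with b_o = 45.0, b_i = 40.20 mm (shorter outer/inner sides).
I_min = (55.6×45.0³ − 50.80×40.20³)/12 = 1.472×10^5 mm⁴
I = 1.472×10^5 mm⁴ = 1.472×10^-7 m⁴
Effective length L_e = K·L = 0.5 × 8.00 = 4.000 m
P_cr = π²EI / L_e² = π² × 97.8×10⁹ × 1.472×10^-7 / 4.000² = 8.880×10^3 N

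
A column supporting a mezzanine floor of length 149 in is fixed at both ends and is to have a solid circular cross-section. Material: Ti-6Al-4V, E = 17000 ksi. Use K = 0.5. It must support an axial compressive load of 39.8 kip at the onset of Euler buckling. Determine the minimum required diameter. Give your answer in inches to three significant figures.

L_e = K·L = 0.5 × 149 = 74.50 in
Required I = P_cr·L_e²/(π²E) = 3.980×10^4 × 74.50² / (π² × 1.70×10^7) = 1.317 in⁴
Solid circle: I = πd⁴/64  ⇒  d = (64I/π)^(1/4) = (64×1.317/π)^(1/4) = 2.28 in

d ≈ 2.28 in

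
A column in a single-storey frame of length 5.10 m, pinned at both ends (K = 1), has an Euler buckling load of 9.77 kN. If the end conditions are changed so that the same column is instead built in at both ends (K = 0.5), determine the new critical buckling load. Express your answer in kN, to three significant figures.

P_cr ≈ 39.1 kN

P_cr ∝ 1/K², so P_cr,new = P_cr,old × (K_old/K_new)² = 9.77 × (1/0.5)²
= 9.77 × 4.000 = 39.1 kN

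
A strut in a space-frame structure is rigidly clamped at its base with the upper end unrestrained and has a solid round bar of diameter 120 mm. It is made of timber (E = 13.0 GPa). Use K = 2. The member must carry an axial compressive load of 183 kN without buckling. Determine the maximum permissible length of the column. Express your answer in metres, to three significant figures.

L_max ≈ 1.34 m

I = πd⁴/64 = π×120⁴/64 = 1.018×10^7 mm⁴
I = 1.018×10^-5 m⁴
At the buckling limit P_cr = P = 1.830×10^5 N
From P_cr = π²EI/(K·L)²:  L = (1/K)·√(π²EI/P_cr) = (1/2)·√(π²×1.30×10^10×1.018×10^-5/1.830×10^5)
L = 1.34 m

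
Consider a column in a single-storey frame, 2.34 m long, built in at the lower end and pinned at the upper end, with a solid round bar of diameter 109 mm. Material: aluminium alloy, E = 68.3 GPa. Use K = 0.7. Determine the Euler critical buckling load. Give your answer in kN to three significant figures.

I = πd⁴/64 = π×109⁴/64 = 6.929×10^6 mm⁴
I = 6.929×10^6 mm⁴ = 6.929×10^-6 m⁴
Effective length L_e = K·L = 0.7 × 2.34 = 1.638 m
P_cr = π²EI / L_e² = π² × 68.3×10⁹ × 6.929×10^-6 / 1.638² = 1.741×10^6 N

P_cr ≈ 1740 kN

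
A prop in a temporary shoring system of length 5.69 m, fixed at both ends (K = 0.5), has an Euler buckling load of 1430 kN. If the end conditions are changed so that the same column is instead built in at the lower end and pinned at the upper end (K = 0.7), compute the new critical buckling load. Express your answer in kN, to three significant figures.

P_cr ∝ 1/K², so P_cr,new = P_cr,old × (K_old/K_new)² = 1430 × (0.5/0.7)²
= 1430 × 0.5102 = 730 kN

P_cr ≈ 730 kN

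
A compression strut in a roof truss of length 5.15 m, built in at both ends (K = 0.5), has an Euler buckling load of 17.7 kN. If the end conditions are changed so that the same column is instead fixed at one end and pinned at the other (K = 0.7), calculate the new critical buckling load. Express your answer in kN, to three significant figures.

P_cr ∝ 1/K², so P_cr,new = P_cr,old × (K_old/K_new)² = 17.7 × (0.5/0.7)²
= 17.7 × 0.5102 = 9.03 kN

P_cr ≈ 9.03 kN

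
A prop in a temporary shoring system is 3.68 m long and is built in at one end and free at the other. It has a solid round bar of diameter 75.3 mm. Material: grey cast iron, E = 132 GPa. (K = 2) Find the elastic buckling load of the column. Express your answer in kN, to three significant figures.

I = πd⁴/64 = π×75.3⁴/64 = 1.578×10^6 mm⁴
I = 1.578×10^6 mm⁴ = 1.578×10^-6 m⁴
Effective length L_e = K·L = 2 × 3.68 = 7.360 m
P_cr = π²EI / L_e² = π² × 132×10⁹ × 1.578×10^-6 / 7.360² = 3.795×10^4 N

P_cr ≈ 38.0 kN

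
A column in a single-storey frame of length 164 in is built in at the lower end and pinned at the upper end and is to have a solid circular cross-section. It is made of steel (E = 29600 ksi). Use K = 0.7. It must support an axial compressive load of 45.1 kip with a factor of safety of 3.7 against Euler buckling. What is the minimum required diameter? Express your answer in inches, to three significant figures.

Required P_cr = n·P = 3.7 × 45.1 = 166.9 kip
L_e = K·L = 0.7 × 164 = 114.8 in
Required I = P_cr·L_e²/(π²E) = 1.669×10^5 × 114.8² / (π² × 2.96×10^7) = 7.528 in⁴
Solid circle: I = πd⁴/64  ⇒  d = (64I/π)^(1/4) = (64×7.528/π)^(1/4) = 3.52 in

d ≈ 3.52 in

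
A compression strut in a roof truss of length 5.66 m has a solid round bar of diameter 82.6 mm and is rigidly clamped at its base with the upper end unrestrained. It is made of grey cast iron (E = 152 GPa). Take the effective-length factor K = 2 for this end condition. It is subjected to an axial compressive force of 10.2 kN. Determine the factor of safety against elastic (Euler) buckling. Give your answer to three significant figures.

I = πd⁴/64 = π×82.6⁴/64 = 2.285×10^6 mm⁴
I = 2.285×10^6 mm⁴ = 2.285×10^-6 m⁴
Effective length L_e = K·L = 2 × 5.66 = 11.32 m
P_cr = π²EI / L_e² = π² × 152×10⁹ × 2.285×10^-6 / 11.32² = 2.675×10^4 N
Factor of safety n = P_cr / P = 26.751 / 10.2 = 2.62

n ≈ 2.62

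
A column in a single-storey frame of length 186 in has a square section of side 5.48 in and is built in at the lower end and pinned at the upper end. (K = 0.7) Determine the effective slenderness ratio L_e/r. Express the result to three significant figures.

λ ≈ 82.3

For a square r = a/√12 = 5.48/√12 = 1.582 in
L_e = K·L = 0.7 × 186 = 130.2 in
λ = L_e / r_min = 130.20 / 1.582 = 82.3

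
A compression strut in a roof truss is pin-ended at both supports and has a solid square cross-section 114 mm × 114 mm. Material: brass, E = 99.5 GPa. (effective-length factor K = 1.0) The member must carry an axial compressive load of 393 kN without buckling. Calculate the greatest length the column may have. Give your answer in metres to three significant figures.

I = a⁴/12 = 114⁴/12 = 1.407×10^7 mm⁴
I = 1.407×10^-5 m⁴
At the buckling limit P_cr = P = 3.930×10^5 N
From P_cr = π²EI/(K·L)²:  L = (1/K)·√(π²EI/P_cr) = (1/1)·√(π²×9.95×10^10×1.407×10^-5/3.930×10^5)
L = 5.93 m

L_max ≈ 5.93 m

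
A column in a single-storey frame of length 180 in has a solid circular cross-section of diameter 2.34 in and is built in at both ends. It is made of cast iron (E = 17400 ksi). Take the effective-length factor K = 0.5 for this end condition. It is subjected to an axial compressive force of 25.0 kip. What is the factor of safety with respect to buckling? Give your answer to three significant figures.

I = πd⁴/64 = π×2.34⁴/64 = 1.472 in⁴
Effective length L_e = K·L = 0.5 × 180 = 90.00 in
P_cr = π²EI / L_e² = π² × 17400×10³ × 1.472 / 90.00² = 3.120×10^4 lb
Factor of safety n = P_cr / P = 31.203 / 25.0 = 1.25

n ≈ 1.25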